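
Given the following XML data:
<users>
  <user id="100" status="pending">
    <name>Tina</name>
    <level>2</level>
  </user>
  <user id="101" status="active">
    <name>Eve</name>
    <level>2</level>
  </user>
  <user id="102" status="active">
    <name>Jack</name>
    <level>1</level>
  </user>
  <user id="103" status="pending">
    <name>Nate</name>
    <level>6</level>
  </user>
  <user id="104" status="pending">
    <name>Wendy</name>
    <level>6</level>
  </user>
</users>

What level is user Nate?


Finding user: Nate
<level>6</level>

ANSWER: 6


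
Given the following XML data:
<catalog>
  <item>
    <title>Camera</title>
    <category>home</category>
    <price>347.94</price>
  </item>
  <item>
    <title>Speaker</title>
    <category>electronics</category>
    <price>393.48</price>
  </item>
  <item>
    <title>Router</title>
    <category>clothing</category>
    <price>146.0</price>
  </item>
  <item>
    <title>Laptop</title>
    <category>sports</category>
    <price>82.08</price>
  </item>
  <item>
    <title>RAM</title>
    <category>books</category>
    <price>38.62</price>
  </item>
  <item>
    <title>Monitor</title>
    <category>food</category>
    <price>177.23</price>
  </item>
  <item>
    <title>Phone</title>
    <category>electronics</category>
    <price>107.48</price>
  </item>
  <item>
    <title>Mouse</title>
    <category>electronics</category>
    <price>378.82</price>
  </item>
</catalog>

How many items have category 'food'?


Scanning <item> elements for <category>food</category>:
  Item 6: Monitor -> MATCH
Count: 1

ANSWER: 1


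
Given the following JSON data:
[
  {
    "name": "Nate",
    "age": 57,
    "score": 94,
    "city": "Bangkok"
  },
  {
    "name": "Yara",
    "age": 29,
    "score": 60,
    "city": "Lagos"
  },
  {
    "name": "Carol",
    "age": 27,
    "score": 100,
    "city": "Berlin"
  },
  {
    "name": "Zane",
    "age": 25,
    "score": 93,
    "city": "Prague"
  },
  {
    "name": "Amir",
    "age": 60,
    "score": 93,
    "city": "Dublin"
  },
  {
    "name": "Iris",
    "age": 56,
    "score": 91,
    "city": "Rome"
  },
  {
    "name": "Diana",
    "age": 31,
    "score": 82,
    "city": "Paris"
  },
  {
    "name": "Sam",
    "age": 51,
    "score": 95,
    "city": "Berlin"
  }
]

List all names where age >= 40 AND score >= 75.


Checking both conditions:
  Nate (age=57, score=94) -> YES
  Yara (age=29, score=60) -> no
  Carol (age=27, score=100) -> no
  Zane (age=25, score=93) -> no
  Amir (age=60, score=93) -> YES
  Iris (age=56, score=91) -> YES
  Diana (age=31, score=82) -> no
  Sam (age=51, score=95) -> YES


ANSWER: Nate, Amir, Iris, Sam


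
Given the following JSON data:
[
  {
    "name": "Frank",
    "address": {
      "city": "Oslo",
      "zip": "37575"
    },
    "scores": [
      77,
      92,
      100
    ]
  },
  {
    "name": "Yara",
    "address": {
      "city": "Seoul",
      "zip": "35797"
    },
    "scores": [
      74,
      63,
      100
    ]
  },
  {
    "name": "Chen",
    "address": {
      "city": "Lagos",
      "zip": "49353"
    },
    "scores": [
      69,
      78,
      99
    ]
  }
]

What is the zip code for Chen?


Path: records[2].address.zip
Value: 49353

ANSWER: 49353


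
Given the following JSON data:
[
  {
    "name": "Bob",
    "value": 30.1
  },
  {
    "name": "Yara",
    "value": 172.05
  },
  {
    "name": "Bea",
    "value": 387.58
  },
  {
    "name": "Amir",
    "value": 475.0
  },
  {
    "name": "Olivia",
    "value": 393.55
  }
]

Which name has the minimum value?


Comparing values:
  Bob: 30.1
  Yara: 172.05
  Bea: 387.58
  Amir: 475.0
  Olivia: 393.55
Minimum: Bob (30.1)

ANSWER: Bob


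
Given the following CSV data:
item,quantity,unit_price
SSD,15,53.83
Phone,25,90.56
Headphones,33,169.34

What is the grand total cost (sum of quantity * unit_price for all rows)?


Computing row totals:
  SSD: 15 * 53.83 = 807.45
  Phone: 25 * 90.56 = 2264.0
  Headphones: 33 * 169.34 = 5588.22
Grand total = 807.45 + 2264.0 + 5588.22 = 8659.67

ANSWER: 8659.67


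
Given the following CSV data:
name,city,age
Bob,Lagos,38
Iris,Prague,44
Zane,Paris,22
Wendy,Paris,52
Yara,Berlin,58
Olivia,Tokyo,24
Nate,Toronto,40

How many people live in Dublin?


Scanning city column for 'Dublin':
Total matches: 0

ANSWER: 0


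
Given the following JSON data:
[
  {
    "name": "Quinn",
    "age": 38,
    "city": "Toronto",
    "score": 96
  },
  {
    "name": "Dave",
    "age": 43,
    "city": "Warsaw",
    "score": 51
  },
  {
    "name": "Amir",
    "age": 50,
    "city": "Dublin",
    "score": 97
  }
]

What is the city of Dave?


Looking up record where name = Dave
Record index: 1
Field 'city' = Warsaw

ANSWER: Warsaw


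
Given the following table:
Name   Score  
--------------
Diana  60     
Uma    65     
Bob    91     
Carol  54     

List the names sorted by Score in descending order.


Sorting by Score (descending):
  Bob: 91
  Uma: 65
  Diana: 60
  Carol: 54


ANSWER: Bob, Uma, Diana, Carol


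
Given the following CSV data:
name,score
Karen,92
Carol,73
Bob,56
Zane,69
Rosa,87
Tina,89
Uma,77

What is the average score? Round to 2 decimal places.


Scores: 92, 73, 56, 69, 87, 89, 77
Sum = 543
Count = 7
Average = 543 / 7 = 77.57

ANSWER: 77.57


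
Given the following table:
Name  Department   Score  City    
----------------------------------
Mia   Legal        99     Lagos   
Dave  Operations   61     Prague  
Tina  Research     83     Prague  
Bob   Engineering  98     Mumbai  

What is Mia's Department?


Row 1: Mia
Department = Legal

ANSWER: Legal


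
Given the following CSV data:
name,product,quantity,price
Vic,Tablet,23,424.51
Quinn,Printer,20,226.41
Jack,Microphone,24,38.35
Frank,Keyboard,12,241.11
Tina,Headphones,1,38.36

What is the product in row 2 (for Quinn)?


Row 2: Quinn
Column 'product' = Printer

ANSWER: Printer


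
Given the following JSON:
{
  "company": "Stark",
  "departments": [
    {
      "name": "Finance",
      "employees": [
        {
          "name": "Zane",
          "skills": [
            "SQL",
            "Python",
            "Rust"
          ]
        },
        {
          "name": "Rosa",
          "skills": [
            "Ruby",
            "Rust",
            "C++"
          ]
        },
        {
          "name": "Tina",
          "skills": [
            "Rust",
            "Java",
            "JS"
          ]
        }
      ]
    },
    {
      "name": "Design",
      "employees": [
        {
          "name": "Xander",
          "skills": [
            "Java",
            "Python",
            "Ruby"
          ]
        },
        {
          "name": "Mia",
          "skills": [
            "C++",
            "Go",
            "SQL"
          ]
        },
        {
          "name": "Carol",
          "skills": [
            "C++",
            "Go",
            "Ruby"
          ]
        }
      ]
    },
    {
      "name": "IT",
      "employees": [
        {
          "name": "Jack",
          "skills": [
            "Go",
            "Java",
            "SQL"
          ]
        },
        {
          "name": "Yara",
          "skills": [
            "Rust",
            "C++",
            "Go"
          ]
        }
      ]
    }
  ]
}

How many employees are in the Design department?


Path: departments[1].employees
Count: 3

ANSWER: 3


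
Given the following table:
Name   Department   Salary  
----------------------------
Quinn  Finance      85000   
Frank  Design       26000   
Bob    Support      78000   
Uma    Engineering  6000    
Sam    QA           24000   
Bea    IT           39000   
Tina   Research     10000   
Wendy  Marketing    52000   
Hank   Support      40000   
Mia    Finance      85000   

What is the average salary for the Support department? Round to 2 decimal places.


Support department members:
  Bob: 78000
  Hank: 40000
Sum = 118000
Count = 2
Average = 118000 / 2 = 59000.00

ANSWER: 59000.00


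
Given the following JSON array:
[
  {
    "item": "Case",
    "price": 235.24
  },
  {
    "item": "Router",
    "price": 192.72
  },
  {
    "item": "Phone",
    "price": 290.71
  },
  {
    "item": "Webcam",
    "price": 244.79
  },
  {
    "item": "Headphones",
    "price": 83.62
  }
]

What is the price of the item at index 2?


Array index 2 -> Phone
price = 290.71

ANSWER: 290.71


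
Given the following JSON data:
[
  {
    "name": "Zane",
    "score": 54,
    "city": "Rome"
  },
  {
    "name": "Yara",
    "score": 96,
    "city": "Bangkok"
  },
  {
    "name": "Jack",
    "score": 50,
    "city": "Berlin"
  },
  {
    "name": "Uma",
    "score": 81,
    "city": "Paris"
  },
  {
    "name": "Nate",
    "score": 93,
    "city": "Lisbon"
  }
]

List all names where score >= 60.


Filtering records where score >= 60:
  Zane (score=54) -> no
  Yara (score=96) -> YES
  Jack (score=50) -> no
  Uma (score=81) -> YES
  Nate (score=93) -> YES


ANSWER: Yara, Uma, Nate


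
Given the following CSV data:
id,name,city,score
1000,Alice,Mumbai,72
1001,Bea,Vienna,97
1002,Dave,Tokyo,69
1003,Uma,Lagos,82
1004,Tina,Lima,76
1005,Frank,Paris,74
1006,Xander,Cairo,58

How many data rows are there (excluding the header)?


Counting rows (excluding header):
Header: id,name,city,score
Data rows: 7

ANSWER: 7


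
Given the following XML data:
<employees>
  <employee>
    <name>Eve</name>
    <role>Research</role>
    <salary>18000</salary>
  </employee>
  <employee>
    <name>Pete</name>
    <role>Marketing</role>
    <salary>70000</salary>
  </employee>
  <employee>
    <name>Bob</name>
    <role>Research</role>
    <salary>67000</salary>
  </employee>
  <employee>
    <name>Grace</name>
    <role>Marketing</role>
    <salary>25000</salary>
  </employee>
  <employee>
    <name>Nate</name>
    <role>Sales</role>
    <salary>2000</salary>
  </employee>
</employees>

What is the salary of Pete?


Searching for <employee> with <name>Pete</name>
Found at position 2
<salary>70000</salary>

ANSWER: 70000


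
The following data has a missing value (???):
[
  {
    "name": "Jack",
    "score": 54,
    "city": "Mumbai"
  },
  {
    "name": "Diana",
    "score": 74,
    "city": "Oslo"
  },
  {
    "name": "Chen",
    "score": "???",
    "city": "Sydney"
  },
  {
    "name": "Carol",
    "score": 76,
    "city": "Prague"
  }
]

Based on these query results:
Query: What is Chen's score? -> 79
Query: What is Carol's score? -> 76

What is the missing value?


The missing value is Chen's score
From query: Chen's score = 79

ANSWER: 79


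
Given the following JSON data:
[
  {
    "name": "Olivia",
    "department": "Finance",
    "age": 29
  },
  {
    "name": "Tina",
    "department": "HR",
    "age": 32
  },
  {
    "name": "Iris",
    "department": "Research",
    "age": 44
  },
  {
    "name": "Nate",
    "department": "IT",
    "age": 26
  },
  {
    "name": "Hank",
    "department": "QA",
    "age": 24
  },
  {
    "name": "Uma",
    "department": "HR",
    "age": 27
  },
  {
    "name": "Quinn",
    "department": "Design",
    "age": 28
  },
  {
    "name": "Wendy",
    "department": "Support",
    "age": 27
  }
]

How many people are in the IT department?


Scanning records for department = IT
  Record 3: Nate
Count: 1

ANSWER: 1


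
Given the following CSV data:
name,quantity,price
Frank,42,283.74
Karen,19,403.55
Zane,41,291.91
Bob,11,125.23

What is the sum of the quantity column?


Values in 'quantity' column:
  Row 1: 42
  Row 2: 19
  Row 3: 41
  Row 4: 11
Sum = 42 + 19 + 41 + 11 = 113

ANSWER: 113


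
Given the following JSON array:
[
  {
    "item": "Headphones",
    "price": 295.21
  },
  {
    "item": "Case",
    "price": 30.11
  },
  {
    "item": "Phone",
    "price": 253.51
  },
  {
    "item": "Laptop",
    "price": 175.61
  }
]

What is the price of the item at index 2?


Array index 2 -> Phone
price = 253.51

ANSWER: 253.51


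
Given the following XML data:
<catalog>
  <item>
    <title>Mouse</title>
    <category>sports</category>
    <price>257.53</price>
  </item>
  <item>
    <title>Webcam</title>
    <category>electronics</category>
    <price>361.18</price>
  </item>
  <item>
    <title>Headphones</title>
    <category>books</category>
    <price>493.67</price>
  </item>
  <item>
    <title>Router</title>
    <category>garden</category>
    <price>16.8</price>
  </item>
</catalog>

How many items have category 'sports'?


Scanning <item> elements for <category>sports</category>:
  Item 1: Mouse -> MATCH
Count: 1

ANSWER: 1


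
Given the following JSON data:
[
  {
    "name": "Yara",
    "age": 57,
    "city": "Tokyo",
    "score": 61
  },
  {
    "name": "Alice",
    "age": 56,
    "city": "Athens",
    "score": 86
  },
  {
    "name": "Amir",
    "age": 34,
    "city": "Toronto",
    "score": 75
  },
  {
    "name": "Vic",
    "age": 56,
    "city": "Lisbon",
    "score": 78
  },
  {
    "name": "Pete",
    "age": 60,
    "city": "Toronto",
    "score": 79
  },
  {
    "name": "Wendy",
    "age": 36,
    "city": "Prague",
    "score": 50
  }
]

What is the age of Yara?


Looking up record where name = Yara
Record index: 0
Field 'age' = 57

ANSWER: 57


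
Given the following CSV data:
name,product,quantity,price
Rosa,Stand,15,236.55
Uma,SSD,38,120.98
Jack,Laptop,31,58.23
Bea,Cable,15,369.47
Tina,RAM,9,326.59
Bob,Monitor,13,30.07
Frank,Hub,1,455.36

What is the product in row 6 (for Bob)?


Row 6: Bob
Column 'product' = Monitor

ANSWER: Monitor


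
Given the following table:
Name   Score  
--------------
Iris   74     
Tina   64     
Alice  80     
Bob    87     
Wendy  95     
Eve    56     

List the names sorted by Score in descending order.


Sorting by Score (descending):
  Wendy: 95
  Bob: 87
  Alice: 80
  Iris: 74
  Tina: 64
  Eve: 56


ANSWER: Wendy, Bob, Alice, Iris, Tina, Eve


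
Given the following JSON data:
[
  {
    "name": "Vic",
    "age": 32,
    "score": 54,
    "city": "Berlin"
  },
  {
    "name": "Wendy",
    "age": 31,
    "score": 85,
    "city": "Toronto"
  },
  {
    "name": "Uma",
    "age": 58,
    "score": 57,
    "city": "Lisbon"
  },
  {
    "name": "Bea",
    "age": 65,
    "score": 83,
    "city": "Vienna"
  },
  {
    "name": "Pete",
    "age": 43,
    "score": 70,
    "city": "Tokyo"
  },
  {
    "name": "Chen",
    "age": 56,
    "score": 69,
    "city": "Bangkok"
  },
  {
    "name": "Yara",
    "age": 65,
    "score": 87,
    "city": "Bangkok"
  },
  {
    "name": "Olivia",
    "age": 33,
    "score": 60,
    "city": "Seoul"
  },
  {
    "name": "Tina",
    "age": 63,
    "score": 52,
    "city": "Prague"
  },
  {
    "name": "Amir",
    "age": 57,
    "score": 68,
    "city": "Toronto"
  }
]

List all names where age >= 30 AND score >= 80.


Checking both conditions:
  Vic (age=32, score=54) -> no
  Wendy (age=31, score=85) -> YES
  Uma (age=58, score=57) -> no
  Bea (age=65, score=83) -> YES
  Pete (age=43, score=70) -> no
  Chen (age=56, score=69) -> no
  Yara (age=65, score=87) -> YES
  Olivia (age=33, score=60) -> no
  Tina (age=63, score=52) -> no
  Amir (age=57, score=68) -> no


ANSWER: Wendy, Bea, Yara


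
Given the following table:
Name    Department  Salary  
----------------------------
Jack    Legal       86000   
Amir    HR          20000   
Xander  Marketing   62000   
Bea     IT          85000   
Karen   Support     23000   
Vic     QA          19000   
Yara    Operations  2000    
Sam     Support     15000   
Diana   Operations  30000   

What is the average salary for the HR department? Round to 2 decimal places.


HR department members:
  Amir: 20000
Sum = 20000
Count = 1
Average = 20000 / 1 = 20000.00

ANSWER: 20000.00


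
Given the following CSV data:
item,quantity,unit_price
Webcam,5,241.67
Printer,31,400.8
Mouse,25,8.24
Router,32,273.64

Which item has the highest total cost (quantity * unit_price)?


Computing row totals:
  Webcam: 1208.35
  Printer: 12424.8
  Mouse: 206.0
  Router: 8756.48
Maximum: Printer (12424.8)

ANSWER: Printer


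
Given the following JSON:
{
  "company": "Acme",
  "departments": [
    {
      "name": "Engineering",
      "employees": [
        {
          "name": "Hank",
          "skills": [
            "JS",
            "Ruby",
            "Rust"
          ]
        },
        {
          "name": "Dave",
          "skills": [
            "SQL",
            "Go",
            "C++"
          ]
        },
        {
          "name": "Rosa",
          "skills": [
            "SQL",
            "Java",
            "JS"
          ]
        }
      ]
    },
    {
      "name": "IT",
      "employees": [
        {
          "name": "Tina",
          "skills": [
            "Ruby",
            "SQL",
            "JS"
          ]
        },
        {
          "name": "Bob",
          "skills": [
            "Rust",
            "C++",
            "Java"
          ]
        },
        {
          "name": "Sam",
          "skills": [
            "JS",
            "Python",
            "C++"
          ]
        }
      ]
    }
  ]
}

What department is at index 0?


Path: departments[0].name
Value: Engineering

ANSWER: Engineering


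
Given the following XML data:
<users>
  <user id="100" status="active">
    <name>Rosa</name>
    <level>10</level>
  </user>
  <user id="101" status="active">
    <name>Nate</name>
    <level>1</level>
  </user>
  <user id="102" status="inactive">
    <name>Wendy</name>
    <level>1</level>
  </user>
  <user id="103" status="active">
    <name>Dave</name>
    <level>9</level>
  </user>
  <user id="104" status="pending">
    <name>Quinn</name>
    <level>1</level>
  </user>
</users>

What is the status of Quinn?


Finding user with name = Quinn
user id="104" status="pending"

ANSWER: pending


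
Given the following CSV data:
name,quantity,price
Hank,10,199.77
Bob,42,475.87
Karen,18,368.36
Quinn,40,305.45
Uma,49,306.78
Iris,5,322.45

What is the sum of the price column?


Values in 'price' column:
  Row 1: 199.77
  Row 2: 475.87
  Row 3: 368.36
  Row 4: 305.45
  Row 5: 306.78
  Row 6: 322.45
Sum = 199.77 + 475.87 + 368.36 + 305.45 + 306.78 + 322.45 = 1978.68

ANSWER: 1978.68


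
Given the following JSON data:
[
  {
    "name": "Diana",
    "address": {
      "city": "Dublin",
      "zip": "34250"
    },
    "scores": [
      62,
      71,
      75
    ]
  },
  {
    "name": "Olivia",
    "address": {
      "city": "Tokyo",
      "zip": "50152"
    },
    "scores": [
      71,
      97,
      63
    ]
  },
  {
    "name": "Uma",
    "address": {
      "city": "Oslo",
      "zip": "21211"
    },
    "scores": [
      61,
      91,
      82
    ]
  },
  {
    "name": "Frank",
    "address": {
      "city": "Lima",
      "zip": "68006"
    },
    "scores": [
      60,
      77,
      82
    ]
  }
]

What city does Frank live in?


Path: records[3].address.city
Value: Lima

ANSWER: Lima


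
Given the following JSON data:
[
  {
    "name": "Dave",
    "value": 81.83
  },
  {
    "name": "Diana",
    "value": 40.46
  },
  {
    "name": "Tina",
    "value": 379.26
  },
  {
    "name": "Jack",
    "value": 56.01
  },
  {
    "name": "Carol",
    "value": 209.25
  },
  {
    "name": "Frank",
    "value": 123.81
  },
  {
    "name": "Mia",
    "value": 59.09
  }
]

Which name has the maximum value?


Comparing values:
  Dave: 81.83
  Diana: 40.46
  Tina: 379.26
  Jack: 56.01
  Carol: 209.25
  Frank: 123.81
  Mia: 59.09
Maximum: Tina (379.26)

ANSWER: Tina


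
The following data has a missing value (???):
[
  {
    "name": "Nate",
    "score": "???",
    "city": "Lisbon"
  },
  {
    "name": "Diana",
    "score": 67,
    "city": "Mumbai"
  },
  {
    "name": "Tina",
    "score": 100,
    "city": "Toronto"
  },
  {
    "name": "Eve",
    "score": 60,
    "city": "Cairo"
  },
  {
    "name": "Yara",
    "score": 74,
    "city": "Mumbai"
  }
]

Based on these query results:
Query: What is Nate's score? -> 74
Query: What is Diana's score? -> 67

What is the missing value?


The missing value is Nate's score
From query: Nate's score = 74

ANSWER: 74


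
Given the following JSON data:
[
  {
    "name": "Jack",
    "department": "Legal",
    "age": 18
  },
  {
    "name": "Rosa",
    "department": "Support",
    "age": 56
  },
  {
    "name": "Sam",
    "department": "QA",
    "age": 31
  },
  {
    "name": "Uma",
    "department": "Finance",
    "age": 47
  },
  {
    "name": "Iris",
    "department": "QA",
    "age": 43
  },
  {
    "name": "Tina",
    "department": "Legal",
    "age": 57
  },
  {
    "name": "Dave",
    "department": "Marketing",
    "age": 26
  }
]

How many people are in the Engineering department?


Scanning records for department = Engineering
  No matches found
Count: 0

ANSWER: 0


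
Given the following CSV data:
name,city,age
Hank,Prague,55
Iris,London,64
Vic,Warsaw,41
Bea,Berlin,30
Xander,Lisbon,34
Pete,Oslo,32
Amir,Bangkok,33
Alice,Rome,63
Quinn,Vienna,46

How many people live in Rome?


Scanning city column for 'Rome':
  Row 8: Alice -> MATCH
Total matches: 1

ANSWER: 1


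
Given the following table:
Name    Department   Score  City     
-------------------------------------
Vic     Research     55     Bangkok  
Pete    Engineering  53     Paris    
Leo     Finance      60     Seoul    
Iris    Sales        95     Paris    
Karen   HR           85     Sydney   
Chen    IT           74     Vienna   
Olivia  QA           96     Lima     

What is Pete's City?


Row 2: Pete
City = Paris

ANSWER: Paris


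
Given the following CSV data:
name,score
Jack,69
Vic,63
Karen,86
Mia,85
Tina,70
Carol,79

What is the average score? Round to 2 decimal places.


Scores: 69, 63, 86, 85, 70, 79
Sum = 452
Count = 6
Average = 452 / 6 = 75.33

ANSWER: 75.33


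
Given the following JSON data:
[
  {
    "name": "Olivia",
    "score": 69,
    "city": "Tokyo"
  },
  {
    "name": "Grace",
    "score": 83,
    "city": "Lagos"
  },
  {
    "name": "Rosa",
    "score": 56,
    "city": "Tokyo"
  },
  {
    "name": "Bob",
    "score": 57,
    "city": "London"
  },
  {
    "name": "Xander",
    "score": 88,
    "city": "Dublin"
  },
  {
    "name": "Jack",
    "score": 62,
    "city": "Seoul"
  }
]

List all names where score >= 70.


Filtering records where score >= 70:
  Olivia (score=69) -> no
  Grace (score=83) -> YES
  Rosa (score=56) -> no
  Bob (score=57) -> no
  Xander (score=88) -> YES
  Jack (score=62) -> no


ANSWER: Grace, Xander


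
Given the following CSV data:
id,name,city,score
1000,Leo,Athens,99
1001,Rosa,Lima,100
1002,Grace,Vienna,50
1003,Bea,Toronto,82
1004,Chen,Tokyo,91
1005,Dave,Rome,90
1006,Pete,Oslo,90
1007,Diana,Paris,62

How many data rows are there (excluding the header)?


Counting rows (excluding header):
Header: id,name,city,score
Data rows: 8

ANSWER: 8


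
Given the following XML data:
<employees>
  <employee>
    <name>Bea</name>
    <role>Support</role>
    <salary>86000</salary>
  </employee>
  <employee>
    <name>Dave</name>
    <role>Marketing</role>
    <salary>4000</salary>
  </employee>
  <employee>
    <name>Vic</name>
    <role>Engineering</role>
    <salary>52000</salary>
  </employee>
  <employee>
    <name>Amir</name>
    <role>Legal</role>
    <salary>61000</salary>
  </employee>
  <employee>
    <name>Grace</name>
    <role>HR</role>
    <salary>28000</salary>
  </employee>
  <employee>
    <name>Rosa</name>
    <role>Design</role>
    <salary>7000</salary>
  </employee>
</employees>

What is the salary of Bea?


Searching for <employee> with <name>Bea</name>
Found at position 1
<salary>86000</salary>

ANSWER: 86000


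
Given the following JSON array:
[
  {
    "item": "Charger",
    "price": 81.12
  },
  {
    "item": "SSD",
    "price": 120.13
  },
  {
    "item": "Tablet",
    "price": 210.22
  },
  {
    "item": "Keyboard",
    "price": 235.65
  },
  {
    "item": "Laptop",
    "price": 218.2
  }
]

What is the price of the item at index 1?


Array index 1 -> SSD
price = 120.13

ANSWER: 120.13


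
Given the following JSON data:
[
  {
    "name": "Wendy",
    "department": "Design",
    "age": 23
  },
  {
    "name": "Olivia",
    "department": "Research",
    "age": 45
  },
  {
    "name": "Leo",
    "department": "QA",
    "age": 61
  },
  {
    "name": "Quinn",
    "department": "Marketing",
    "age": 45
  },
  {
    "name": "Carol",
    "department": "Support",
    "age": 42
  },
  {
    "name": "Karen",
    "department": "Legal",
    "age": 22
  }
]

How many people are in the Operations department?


Scanning records for department = Operations
  No matches found
Count: 0

ANSWER: 0


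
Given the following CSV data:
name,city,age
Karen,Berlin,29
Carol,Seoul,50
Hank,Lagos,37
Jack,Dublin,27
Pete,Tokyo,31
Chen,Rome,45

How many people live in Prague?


Scanning city column for 'Prague':
Total matches: 0

ANSWER: 0


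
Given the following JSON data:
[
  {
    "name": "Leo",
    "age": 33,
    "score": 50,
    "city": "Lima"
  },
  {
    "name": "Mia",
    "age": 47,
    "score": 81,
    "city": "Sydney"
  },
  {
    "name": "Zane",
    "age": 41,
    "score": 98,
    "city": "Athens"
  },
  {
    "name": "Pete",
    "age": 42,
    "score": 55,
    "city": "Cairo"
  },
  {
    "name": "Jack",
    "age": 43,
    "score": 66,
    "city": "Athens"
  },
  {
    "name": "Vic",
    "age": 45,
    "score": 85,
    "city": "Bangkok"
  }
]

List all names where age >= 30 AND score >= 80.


Checking both conditions:
  Leo (age=33, score=50) -> no
  Mia (age=47, score=81) -> YES
  Zane (age=41, score=98) -> YES
  Pete (age=42, score=55) -> no
  Jack (age=43, score=66) -> no
  Vic (age=45, score=85) -> YES


ANSWER: Mia, Zane, Vic


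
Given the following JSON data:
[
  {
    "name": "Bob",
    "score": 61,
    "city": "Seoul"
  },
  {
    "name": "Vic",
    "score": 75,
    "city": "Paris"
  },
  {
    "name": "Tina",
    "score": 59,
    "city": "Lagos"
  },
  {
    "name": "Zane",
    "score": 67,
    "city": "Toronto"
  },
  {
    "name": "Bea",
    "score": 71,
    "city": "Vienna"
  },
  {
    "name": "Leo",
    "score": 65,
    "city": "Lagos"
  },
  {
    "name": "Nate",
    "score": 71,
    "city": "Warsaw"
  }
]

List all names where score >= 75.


Filtering records where score >= 75:
  Bob (score=61) -> no
  Vic (score=75) -> YES
  Tina (score=59) -> no
  Zane (score=67) -> no
  Bea (score=71) -> no
  Leo (score=65) -> no
  Nate (score=71) -> no


ANSWER: Vic


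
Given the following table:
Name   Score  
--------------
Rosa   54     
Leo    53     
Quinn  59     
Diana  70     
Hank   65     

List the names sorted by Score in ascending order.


Sorting by Score (ascending):
  Leo: 53
  Rosa: 54
  Quinn: 59
  Hank: 65
  Diana: 70


ANSWER: Leo, Rosa, Quinn, Hank, Diana


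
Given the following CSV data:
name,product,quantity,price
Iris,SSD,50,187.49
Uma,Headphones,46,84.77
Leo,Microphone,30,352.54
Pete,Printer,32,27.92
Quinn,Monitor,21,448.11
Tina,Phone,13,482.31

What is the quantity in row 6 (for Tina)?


Row 6: Tina
Column 'quantity' = 13

ANSWER: 13


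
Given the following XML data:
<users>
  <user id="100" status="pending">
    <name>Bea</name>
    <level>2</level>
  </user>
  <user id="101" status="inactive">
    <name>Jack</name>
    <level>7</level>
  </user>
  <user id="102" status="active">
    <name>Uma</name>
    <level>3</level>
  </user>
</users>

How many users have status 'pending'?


Counting users with status='pending':
  Bea (id=100) -> MATCH
Count: 1

ANSWER: 1


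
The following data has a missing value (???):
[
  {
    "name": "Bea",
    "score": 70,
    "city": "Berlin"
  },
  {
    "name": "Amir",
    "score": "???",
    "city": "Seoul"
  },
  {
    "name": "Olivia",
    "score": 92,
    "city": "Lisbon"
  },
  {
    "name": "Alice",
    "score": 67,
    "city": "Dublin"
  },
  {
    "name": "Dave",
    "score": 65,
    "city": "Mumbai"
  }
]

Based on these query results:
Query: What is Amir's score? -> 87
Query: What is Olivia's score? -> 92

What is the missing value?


The missing value is Amir's score
From query: Amir's score = 87

ANSWER: 87


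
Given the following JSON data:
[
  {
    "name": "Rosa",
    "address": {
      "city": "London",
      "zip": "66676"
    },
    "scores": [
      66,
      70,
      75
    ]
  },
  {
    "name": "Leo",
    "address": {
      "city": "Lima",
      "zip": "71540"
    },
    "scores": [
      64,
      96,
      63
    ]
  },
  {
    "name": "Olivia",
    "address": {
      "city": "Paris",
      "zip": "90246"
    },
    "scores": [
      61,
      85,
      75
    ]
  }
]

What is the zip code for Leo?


Path: records[1].address.zip
Value: 71540

ANSWER: 71540


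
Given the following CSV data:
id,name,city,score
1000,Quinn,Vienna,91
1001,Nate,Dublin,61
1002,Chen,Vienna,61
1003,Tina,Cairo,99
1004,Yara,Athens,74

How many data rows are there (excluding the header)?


Counting rows (excluding header):
Header: id,name,city,score
Data rows: 5

ANSWER: 5


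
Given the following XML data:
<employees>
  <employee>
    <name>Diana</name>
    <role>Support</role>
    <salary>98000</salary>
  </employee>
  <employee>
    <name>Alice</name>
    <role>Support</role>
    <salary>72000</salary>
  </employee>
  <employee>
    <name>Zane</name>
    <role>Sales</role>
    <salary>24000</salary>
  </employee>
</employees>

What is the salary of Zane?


Searching for <employee> with <name>Zane</name>
Found at position 3
<salary>24000</salary>

ANSWER: 24000


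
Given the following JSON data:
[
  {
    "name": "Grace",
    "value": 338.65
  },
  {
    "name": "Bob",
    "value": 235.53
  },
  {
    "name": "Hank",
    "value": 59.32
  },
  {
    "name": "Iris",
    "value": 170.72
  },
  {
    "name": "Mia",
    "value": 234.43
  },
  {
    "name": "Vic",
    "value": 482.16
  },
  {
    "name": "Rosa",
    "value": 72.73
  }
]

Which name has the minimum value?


Comparing values:
  Grace: 338.65
  Bob: 235.53
  Hank: 59.32
  Iris: 170.72
  Mia: 234.43
  Vic: 482.16
  Rosa: 72.73
Minimum: Hank (59.32)

ANSWER: Hank


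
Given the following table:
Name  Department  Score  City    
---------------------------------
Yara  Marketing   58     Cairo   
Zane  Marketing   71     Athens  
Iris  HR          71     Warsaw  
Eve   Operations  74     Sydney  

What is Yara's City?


Row 1: Yara
City = Cairo

ANSWER: Cairo


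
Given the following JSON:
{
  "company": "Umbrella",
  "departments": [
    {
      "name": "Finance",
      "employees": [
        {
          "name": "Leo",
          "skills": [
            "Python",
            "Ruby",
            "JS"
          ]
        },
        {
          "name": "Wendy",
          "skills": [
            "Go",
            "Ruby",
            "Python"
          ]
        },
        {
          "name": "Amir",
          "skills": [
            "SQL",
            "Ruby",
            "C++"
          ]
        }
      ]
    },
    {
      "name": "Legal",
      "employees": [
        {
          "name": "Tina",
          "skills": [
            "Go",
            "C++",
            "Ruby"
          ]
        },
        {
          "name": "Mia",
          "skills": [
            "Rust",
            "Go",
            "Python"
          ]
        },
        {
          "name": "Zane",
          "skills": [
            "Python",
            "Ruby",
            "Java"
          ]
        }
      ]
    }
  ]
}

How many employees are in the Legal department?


Path: departments[1].employees
Count: 3

ANSWER: 3


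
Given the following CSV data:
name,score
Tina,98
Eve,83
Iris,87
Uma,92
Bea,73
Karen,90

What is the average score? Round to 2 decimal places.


Scores: 98, 83, 87, 92, 73, 90
Sum = 523
Count = 6
Average = 523 / 6 = 87.17

ANSWER: 87.17


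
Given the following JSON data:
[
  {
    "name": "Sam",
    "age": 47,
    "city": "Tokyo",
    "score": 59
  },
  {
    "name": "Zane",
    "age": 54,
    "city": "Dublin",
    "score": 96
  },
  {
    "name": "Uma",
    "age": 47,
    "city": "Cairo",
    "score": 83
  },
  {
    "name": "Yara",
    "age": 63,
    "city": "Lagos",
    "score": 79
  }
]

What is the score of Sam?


Looking up record where name = Sam
Record index: 0
Field 'score' = 59

ANSWER: 59


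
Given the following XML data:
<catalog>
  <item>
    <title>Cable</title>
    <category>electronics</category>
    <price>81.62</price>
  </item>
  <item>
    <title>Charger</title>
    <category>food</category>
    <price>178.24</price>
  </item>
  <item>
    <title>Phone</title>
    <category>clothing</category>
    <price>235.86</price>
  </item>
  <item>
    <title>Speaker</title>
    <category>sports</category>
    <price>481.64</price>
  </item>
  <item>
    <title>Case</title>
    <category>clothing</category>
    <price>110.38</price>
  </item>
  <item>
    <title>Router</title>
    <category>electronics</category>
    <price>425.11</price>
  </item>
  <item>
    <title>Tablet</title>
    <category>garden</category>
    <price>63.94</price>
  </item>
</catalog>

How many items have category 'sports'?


Scanning <item> elements for <category>sports</category>:
  Item 4: Speaker -> MATCH
Count: 1

ANSWER: 1


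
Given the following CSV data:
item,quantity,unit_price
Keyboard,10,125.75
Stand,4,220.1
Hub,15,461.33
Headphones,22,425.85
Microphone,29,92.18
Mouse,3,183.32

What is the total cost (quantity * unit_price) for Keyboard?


Row: Keyboard
quantity = 10
unit_price = 125.75
total = 10 * 125.75 = 1257.5

ANSWER: 1257.5


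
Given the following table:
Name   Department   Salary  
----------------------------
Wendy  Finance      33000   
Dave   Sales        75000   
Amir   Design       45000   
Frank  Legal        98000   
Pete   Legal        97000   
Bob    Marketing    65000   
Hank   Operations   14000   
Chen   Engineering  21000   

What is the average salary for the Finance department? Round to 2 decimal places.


Finance department members:
  Wendy: 33000
Sum = 33000
Count = 1
Average = 33000 / 1 = 33000.00

ANSWER: 33000.00


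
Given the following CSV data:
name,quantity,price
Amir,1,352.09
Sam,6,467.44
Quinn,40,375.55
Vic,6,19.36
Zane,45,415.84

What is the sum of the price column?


Values in 'price' column:
  Row 1: 352.09
  Row 2: 467.44
  Row 3: 375.55
  Row 4: 19.36
  Row 5: 415.84
Sum = 352.09 + 467.44 + 375.55 + 19.36 + 415.84 = 1630.28

ANSWER: 1630.28


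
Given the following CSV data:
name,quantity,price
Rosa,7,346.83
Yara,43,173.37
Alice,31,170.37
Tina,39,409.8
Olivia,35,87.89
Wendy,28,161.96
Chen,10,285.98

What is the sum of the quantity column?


Values in 'quantity' column:
  Row 1: 7
  Row 2: 43
  Row 3: 31
  Row 4: 39
  Row 5: 35
  Row 6: 28
  Row 7: 10
Sum = 7 + 43 + 31 + 39 + 35 + 28 + 10 = 193

ANSWER: 193


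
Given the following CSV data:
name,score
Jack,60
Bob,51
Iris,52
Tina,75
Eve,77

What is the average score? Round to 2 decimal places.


Scores: 60, 51, 52, 75, 77
Sum = 315
Count = 5
Average = 315 / 5 = 63.00

ANSWER: 63.00


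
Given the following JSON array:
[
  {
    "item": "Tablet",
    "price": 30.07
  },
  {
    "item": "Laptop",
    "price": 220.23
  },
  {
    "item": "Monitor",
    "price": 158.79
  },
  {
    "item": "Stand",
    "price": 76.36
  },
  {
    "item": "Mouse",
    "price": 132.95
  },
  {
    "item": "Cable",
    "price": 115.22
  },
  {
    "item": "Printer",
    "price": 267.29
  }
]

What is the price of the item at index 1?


Array index 1 -> Laptop
price = 220.23

ANSWER: 220.23


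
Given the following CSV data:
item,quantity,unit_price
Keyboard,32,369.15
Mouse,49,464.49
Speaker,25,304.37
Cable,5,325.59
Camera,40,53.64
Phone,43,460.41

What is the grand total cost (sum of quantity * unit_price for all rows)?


Computing row totals:
  Keyboard: 32 * 369.15 = 11812.8
  Mouse: 49 * 464.49 = 22760.01
  Speaker: 25 * 304.37 = 7609.25
  Cable: 5 * 325.59 = 1627.95
  Camera: 40 * 53.64 = 2145.6
  Phone: 43 * 460.41 = 19797.63
Grand total = 11812.8 + 22760.01 + 7609.25 + 1627.95 + 2145.6 + 19797.63 = 65753.24

ANSWER: 65753.24


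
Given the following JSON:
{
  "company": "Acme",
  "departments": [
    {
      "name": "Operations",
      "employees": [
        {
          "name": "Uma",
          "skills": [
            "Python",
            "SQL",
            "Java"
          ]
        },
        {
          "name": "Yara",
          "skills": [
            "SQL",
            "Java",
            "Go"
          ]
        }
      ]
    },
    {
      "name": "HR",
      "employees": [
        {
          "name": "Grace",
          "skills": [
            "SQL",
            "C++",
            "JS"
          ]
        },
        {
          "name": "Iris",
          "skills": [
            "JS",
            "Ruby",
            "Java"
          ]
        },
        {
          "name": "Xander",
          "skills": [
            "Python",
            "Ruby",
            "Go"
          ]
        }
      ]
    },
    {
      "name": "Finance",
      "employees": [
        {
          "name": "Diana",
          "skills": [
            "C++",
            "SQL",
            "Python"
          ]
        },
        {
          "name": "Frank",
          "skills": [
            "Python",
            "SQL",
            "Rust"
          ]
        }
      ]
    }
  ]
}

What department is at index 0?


Path: departments[0].name
Value: Operations

ANSWER: Operations


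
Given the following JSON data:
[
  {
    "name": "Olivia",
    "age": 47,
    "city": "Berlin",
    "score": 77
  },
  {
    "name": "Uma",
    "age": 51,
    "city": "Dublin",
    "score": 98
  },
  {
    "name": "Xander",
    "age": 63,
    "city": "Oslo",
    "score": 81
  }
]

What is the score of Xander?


Looking up record where name = Xander
Record index: 2
Field 'score' = 81

ANSWER: 81


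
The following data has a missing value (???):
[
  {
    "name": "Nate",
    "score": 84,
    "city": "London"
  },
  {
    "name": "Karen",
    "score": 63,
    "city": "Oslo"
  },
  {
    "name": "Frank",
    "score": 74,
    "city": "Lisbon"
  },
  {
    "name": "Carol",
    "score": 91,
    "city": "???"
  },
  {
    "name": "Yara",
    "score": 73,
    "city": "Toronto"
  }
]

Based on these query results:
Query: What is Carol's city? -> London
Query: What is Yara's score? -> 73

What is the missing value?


The missing value is Carol's city
From query: Carol's city = London

ANSWER: London


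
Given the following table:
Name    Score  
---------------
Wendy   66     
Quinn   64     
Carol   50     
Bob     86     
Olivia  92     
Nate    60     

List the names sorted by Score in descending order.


Sorting by Score (descending):
  Olivia: 92
  Bob: 86
  Wendy: 66
  Quinn: 64
  Nate: 60
  Carol: 50


ANSWER: Olivia, Bob, Wendy, Quinn, Nate, Carol


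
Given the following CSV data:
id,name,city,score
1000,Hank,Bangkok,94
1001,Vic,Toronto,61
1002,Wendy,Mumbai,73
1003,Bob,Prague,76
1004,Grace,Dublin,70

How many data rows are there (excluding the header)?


Counting rows (excluding header):
Header: id,name,city,score
Data rows: 5

ANSWER: 5


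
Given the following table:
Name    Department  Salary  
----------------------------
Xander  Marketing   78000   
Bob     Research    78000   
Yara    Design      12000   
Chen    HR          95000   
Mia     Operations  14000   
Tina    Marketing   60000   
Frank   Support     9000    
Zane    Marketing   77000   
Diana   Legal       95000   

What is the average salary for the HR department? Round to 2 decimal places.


HR department members:
  Chen: 95000
Sum = 95000
Count = 1
Average = 95000 / 1 = 95000.00

ANSWER: 95000.00


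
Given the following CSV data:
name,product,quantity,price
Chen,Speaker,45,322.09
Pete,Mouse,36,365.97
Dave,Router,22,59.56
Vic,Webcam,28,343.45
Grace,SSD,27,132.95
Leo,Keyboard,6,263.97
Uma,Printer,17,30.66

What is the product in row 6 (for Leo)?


Row 6: Leo
Column 'product' = Keyboard

ANSWER: Keyboard


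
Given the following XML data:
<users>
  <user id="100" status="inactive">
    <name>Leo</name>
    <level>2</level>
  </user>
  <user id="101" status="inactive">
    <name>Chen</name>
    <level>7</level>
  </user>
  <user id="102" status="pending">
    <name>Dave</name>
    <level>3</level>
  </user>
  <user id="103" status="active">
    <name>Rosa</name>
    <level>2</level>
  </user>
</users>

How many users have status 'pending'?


Counting users with status='pending':
  Dave (id=102) -> MATCH
Count: 1

ANSWER: 1
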